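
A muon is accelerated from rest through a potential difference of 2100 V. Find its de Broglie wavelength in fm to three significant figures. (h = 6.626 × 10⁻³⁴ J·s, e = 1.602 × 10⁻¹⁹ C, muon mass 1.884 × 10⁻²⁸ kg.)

KE = eV = 1.602 × 10⁻¹⁹ × 2100 = 3.364 × 10⁻¹⁶ J.
p = √(2mKE) = √(2 × 1.884 × 10⁻²⁸ × 3.364 × 10⁻¹⁶) = 3.560 × 10⁻²² kg·m/s.
λ = h/p = 6.626 × 10⁻³⁴ / 3.560 × 10⁻²² = 1.86 × 10⁻¹² m = 1860 fm.

λ = 1860 fm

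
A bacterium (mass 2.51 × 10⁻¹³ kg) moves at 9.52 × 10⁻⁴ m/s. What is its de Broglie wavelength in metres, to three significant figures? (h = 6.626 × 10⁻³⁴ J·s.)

λ = 2.77 × 10⁻¹⁸ m

p = mv = 2.51 × 10⁻¹³ × 9.52 × 10⁻⁴ = 2.390 × 10⁻¹⁶ kg·m/s.
λ = h/p = 6.626 × 10⁻³⁴ / 2.390 × 10⁻¹⁶ = 2.77 × 10⁻¹⁸ m.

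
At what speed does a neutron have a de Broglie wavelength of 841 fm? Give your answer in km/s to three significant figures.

p = h/λ = 6.626 × 10⁻³⁴ / 8.410 × 10⁻¹³ = 7.879 × 10⁻²² kg·m/s.
v = p/m = 7.879 × 10⁻²² / 1.675 × 10⁻²⁷ = 4.70 × 10⁵ m/s = 470 km/s.

v = 470 km/s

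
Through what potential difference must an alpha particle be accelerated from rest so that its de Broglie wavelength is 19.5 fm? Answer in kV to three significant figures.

p = h/λ = 6.626 × 10⁻³⁴ / 1.950 × 10⁻¹⁴ = 3.398 × 10⁻²⁰ kg·m/s.
KE = p²/(2m) = 8.688 × 10⁻¹⁴ J.
V = KE/2e = 8.688 × 10⁻¹⁴ / (2 × 1.602 × 10⁻¹⁹) = 271 kV.

V = 271 kV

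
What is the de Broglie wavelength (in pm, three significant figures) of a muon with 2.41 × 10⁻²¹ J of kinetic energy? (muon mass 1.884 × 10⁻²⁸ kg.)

p = √(2mKE) = √(2 × 1.884 × 10⁻²⁸ × 2.410 × 10⁻²¹) = 9.529 × 10⁻²⁵ kg·m/s.
λ = h/p = 6.626 × 10⁻³⁴ / 9.529 × 10⁻²⁵ = 6.95 × 10⁻¹⁰ m = 695 pm.

λ = 695 pm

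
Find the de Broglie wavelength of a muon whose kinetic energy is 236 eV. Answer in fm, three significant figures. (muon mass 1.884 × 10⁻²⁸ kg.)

λ = 5550 fm

KE = 236 eV = 3.781 × 10⁻¹⁷ J.
p = √(2mKE) = √(2 × 1.884 × 10⁻²⁸ × 3.781 × 10⁻¹⁷) = 1.194 × 10⁻²² kg·m/s.
λ = h/p = 6.626 × 10⁻³⁴ / 1.194 × 10⁻²² = 5.55 × 10⁻¹² m = 5550 fm.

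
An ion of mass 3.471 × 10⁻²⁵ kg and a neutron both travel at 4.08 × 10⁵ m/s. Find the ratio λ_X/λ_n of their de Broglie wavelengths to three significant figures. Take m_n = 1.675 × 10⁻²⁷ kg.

At fixed v, p = mv so λ = h/(mv) ∝ 1/m.
λ_X/λ_n = m_n/m_X = 1.675 × 10⁻²⁷/3.471 × 10⁻²⁵ = 4.83 × 10⁻³.

λ_X/λ_n = 4.83 × 10⁻³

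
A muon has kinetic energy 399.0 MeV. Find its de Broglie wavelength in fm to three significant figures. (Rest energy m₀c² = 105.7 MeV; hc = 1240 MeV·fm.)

λ = 2.51 fm

Total energy E = KE + m₀c² = 399.0 + 105.7 = 504.7 MeV.
(pc)² = E² − (m₀c²)² = (504.7)² − (105.7)² = 2.435 × 10⁵ MeV², so pc = 493.5 MeV.
λ = hc/(pc) = 1240 MeV·fm / 493.5 MeV = 2.51 fm.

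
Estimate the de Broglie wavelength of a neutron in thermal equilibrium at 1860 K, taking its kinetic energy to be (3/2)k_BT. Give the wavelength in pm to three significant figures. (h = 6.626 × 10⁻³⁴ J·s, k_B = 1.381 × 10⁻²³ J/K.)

KE = (3/2)k_BT = 1.5 × 1.381 × 10⁻²³ × 1860 = 3.853 × 10⁻²⁰ J.
p = √(2mKE) = √(2 × 1.675 × 10⁻²⁷ × 3.853 × 10⁻²⁰) = 1.136 × 10⁻²³ kg·m/s.
λ = h/p = 5.83 × 10⁻¹¹ m = 58.3 pm.

λ = 58.3 pm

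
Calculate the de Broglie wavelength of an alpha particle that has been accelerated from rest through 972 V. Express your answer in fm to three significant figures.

KE = 2eV = 2 × 1.602 × 10⁻¹⁹ × 972.0 = 3.114 × 10⁻¹⁶ J.
p = √(2mKE) = √(2 × 6.645 × 10⁻²⁷ × 3.114 × 10⁻¹⁶) = 2.034 × 10⁻²¹ kg·m/s.
λ = h/p = 6.626 × 10⁻³⁴ / 2.034 × 10⁻²¹ = 3.26 × 10⁻¹³ m = 326 fm.

λ = 326 fm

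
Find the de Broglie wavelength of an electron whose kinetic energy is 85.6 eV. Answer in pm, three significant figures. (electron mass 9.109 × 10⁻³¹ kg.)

λ = 133 pm

KE = 85.6 eV = 1.371 × 10⁻¹⁷ J.
p = √(2mKE) = √(2 × 9.109 × 10⁻³¹ × 1.371 × 10⁻¹⁷) = 4.998 × 10⁻²⁴ kg·m/s.
λ = h/p = 6.626 × 10⁻³⁴ / 4.998 × 10⁻²⁴ = 1.33 × 10⁻¹⁰ m = 133 pm.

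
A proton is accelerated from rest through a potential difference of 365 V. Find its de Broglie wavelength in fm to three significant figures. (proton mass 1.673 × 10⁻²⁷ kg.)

KE = eV = 1.602 × 10⁻¹⁹ × 365.0 = 5.847 × 10⁻¹⁷ J.
p = √(2mKE) = √(2 × 1.673 × 10⁻²⁷ × 5.847 × 10⁻¹⁷) = 4.423 × 10⁻²² kg·m/s.
λ = h/p = 6.626 × 10⁻³⁴ / 4.423 × 10⁻²² = 1.50 × 10⁻¹² m = 1500 fm.

λ = 1500 fm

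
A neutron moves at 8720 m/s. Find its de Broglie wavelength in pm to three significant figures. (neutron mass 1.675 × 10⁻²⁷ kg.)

p = mv = 1.675 × 10⁻²⁷ × 8720 = 1.461 × 10⁻²³ kg·m/s.
λ = h/p = 6.626 × 10⁻³⁴ / 1.461 × 10⁻²³ = 4.54 × 10⁻¹¹ m = 45.4 pm.

λ = 45.4 pm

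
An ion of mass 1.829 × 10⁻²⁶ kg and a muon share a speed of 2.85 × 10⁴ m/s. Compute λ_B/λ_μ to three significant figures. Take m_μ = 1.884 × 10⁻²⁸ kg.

At fixed v, p = mv so λ = h/(mv) ∝ 1/m.
λ_B/λ_μ = m_μ/m_B = 1.884 × 10⁻²⁸/1.829 × 10⁻²⁶ = 0.0103.

λ_B/λ_μ = 0.0103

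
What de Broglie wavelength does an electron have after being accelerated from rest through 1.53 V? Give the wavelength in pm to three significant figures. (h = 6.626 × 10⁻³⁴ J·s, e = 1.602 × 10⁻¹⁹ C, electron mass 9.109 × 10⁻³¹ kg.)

KE = eV = 1.602 × 10⁻¹⁹ × 1.530 = 2.451 × 10⁻¹⁹ J.
p = √(2mKE) = √(2 × 9.109 × 10⁻³¹ × 2.451 × 10⁻¹⁹) = 6.682 × 10⁻²⁵ kg·m/s.
λ = h/p = 6.626 × 10⁻³⁴ / 6.682 × 10⁻²⁵ = 9.92 × 10⁻¹⁰ m = 992 pm.

λ = 992 pm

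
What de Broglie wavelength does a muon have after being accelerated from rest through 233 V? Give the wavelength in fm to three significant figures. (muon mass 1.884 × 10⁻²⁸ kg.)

KE = eV = 1.602 × 10⁻¹⁹ × 233.0 = 3.733 × 10⁻¹⁷ J.
p = √(2mKE) = √(2 × 1.884 × 10⁻²⁸ × 3.733 × 10⁻¹⁷) = 1.186 × 10⁻²² kg·m/s.
λ = h/p = 6.626 × 10⁻³⁴ / 1.186 × 10⁻²² = 5.59 × 10⁻¹² m = 5590 fm.

λ = 5590 fm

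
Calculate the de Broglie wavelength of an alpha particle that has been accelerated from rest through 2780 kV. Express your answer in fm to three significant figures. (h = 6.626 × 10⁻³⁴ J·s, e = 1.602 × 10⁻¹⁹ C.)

λ = 6.09 fm

KE = 2eV = 2 × 1.602 × 10⁻¹⁹ × 2.780 × 10⁶ = 8.907 × 10⁻¹³ J.
p = √(2mKE) = √(2 × 6.645 × 10⁻²⁷ × 8.907 × 10⁻¹³) = 1.088 × 10⁻¹⁹ kg·m/s.
λ = h/p = 6.626 × 10⁻³⁴ / 1.088 × 10⁻¹⁹ = 6.09 × 10⁻¹⁵ m = 6.09 fm.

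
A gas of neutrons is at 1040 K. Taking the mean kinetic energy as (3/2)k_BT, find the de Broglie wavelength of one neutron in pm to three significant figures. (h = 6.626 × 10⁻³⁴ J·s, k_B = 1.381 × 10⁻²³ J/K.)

KE = (3/2)k_BT = 1.5 × 1.381 × 10⁻²³ × 1040 = 2.154 × 10⁻²⁰ J.
p = √(2mKE) = √(2 × 1.675 × 10⁻²⁷ × 2.154 × 10⁻²⁰) = 8.495 × 10⁻²⁴ kg·m/s.
λ = h/p = 7.80 × 10⁻¹¹ m = 78.0 pm.

λ = 78.0 pm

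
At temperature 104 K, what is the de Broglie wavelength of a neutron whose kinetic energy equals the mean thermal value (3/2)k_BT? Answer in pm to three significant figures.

KE = (3/2)k_BT = 1.5 × 1.381 × 10⁻²³ × 104 = 2.154 × 10⁻²¹ J.
p = √(2mKE) = √(2 × 1.675 × 10⁻²⁷ × 2.154 × 10⁻²¹) = 2.686 × 10⁻²⁴ kg·m/s.
λ = h/p = 2.47 × 10⁻¹⁰ m = 247 pm.

λ = 247 pm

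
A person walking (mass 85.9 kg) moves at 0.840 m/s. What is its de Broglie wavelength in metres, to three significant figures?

p = mv = 85.9 × 0.840 = 7.216 × 10¹ kg·m/s.
λ = h/p = 6.626 × 10⁻³⁴ / 7.216 × 10¹ = 9.18 × 10⁻³⁶ m.

λ = 9.18 × 10⁻³⁶ m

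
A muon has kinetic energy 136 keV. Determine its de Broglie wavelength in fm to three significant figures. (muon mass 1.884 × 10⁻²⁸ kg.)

λ = 231 fm

KE = 136 keV = 2.179 × 10⁻¹⁴ J.
p = √(2mKE) = √(2 × 1.884 × 10⁻²⁸ × 2.179 × 10⁻¹⁴) = 2.865 × 10⁻²¹ kg·m/s.
λ = h/p = 6.626 × 10⁻³⁴ / 2.865 × 10⁻²¹ = 2.31 × 10⁻¹³ m = 231 fm.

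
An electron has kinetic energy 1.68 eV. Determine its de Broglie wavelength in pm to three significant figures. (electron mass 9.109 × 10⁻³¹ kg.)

KE = 1.68 eV = 2.691 × 10⁻¹⁹ J.
p = √(2mKE) = √(2 × 9.109 × 10⁻³¹ × 2.691 × 10⁻¹⁹) = 7.002 × 10⁻²⁵ kg·m/s.
λ = h/p = 6.626 × 10⁻³⁴ / 7.002 × 10⁻²⁵ = 9.46 × 10⁻¹⁰ m = 946 pm.

λ = 946 pm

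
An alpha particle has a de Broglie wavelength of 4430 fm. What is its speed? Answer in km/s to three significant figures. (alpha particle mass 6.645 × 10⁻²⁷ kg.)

p = h/λ = 6.626 × 10⁻³⁴ / 4.430 × 10⁻¹² = 1.496 × 10⁻²² kg·m/s.
v = p/m = 1.496 × 10⁻²² / 6.645 × 10⁻²⁷ = 2.25 × 10⁴ m/s = 22.5 km/s.

v = 22.5 km/s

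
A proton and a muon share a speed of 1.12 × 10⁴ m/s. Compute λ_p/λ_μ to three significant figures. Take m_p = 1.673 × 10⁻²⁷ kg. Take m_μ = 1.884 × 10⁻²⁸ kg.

λ_p/λ_μ = 0.113

At fixed v, p = mv so λ = h/(mv) ∝ 1/m.
λ_p/λ_μ = m_μ/m_p = 1.884 × 10⁻²⁸/1.673 × 10⁻²⁷ = 0.113.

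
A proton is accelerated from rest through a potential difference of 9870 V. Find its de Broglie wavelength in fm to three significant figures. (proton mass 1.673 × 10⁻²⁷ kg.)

λ = 288 fm

KE = eV = 1.602 × 10⁻¹⁹ × 9870 = 1.581 × 10⁻¹⁵ J.
p = √(2mKE) = √(2 × 1.673 × 10⁻²⁷ × 1.581 × 10⁻¹⁵) = 2.300 × 10⁻²¹ kg·m/s.
λ = h/p = 6.626 × 10⁻³⁴ / 2.300 × 10⁻²¹ = 2.88 × 10⁻¹³ m = 288 fm.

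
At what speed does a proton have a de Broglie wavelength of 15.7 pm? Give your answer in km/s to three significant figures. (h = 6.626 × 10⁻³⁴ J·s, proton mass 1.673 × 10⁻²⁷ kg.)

v = 25.2 km/s

p = h/λ = 6.626 × 10⁻³⁴ / 1.570 × 10⁻¹¹ = 4.220 × 10⁻²³ kg·m/s.
v = p/m = 4.220 × 10⁻²³ / 1.673 × 10⁻²⁷ = 2.52 × 10⁴ m/s = 25.2 km/s.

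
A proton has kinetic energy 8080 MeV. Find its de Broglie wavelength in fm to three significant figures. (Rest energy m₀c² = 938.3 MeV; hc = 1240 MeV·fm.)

Total energy E = KE + m₀c² = 8080 + 938.3 = 9018.3 MeV.
(pc)² = E² − (m₀c²)² = (9018.3)² − (938.3)² = 8.045 × 10⁷ MeV², so pc = 8969 MeV.
λ = hc/(pc) = 1240 MeV·fm / 8969 MeV = 0.138 fm.

λ = 0.138 fm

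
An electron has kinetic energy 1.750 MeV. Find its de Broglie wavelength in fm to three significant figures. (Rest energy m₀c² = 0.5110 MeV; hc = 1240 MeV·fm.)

Total energy E = KE + m₀c² = 1.750 + 0.5110 = 2.2610 MeV.
(pc)² = E² − (m₀c²)² = (2.2610)² − (0.5110)² = 4.851 MeV², so pc = 2.202 MeV.
λ = hc/(pc) = 1240 MeV·fm / 2.202 MeV = 563 fm.

λ = 563 fm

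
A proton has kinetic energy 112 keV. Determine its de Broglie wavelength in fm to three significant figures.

KE = 112 keV = 1.794 × 10⁻¹⁴ J.
p = √(2mKE) = √(2 × 1.673 × 10⁻²⁷ × 1.794 × 10⁻¹⁴) = 7.748 × 10⁻²¹ kg·m/s.
λ = h/p = 6.626 × 10⁻³⁴ / 7.748 × 10⁻²¹ = 8.55 × 10⁻¹⁴ m = 85.5 fm.

λ = 85.5 fm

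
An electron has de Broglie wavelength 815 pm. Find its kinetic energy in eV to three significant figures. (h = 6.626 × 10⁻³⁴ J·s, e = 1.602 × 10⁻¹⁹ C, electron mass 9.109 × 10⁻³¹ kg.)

KE = 2.26 eV

p = h/λ = 6.626 × 10⁻³⁴ / 8.150 × 10⁻¹⁰ = 8.130 × 10⁻²⁵ kg·m/s.
KE = p²/(2m) = (8.130 × 10⁻²⁵)² / (2 × 9.109 × 10⁻³¹) = 3.628 × 10⁻¹⁹ J = 2.26 eV.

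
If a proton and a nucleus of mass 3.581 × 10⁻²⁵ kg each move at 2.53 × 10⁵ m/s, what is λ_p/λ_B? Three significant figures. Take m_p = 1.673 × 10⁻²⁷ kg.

λ_p/λ_B = 214

At fixed v, p = mv so λ = h/(mv) ∝ 1/m.
λ_p/λ_B = m_B/m_p = 3.581 × 10⁻²⁵/1.673 × 10⁻²⁷ = 214.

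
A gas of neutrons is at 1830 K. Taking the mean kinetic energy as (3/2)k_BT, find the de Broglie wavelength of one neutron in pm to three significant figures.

KE = (3/2)k_BT = 1.5 × 1.381 × 10⁻²³ × 1830 = 3.791 × 10⁻²⁰ J.
p = √(2mKE) = √(2 × 1.675 × 10⁻²⁷ × 3.791 × 10⁻²⁰) = 1.127 × 10⁻²³ kg·m/s.
λ = h/p = 5.88 × 10⁻¹¹ m = 58.8 pm.

λ = 58.8 pm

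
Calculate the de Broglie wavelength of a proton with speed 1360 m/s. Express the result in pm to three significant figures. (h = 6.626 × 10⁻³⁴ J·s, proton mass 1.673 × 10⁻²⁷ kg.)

p = mv = 1.673 × 10⁻²⁷ × 1360 = 2.275 × 10⁻²⁴ kg·m/s.
λ = h/p = 6.626 × 10⁻³⁴ / 2.275 × 10⁻²⁴ = 2.91 × 10⁻¹⁰ m = 291 pm.

λ = 291 pm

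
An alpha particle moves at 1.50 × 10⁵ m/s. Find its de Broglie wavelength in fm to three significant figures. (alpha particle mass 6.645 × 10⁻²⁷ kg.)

λ = 665 fm

p = mv = 6.645 × 10⁻²⁷ × 1.50 × 10⁵ = 9.968 × 10⁻²² kg·m/s.
λ = h/p = 6.626 × 10⁻³⁴ / 9.968 × 10⁻²² = 6.65 × 10⁻¹³ m = 665 fm.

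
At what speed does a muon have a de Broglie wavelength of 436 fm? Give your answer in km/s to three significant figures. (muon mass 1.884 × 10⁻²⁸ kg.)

p = h/λ = 6.626 × 10⁻³⁴ / 4.360 × 10⁻¹³ = 1.520 × 10⁻²¹ kg·m/s.
v = p/m = 1.520 × 10⁻²¹ / 1.884 × 10⁻²⁸ = 8.07 × 10⁶ m/s = 8070 km/s.

v = 8070 km/s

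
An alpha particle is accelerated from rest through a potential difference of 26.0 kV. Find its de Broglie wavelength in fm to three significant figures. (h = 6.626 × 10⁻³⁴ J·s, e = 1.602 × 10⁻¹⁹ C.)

KE = 2eV = 2 × 1.602 × 10⁻¹⁹ × 2.600 × 10⁴ = 8.330 × 10⁻¹⁵ J.
p = √(2mKE) = √(2 × 6.645 × 10⁻²⁷ × 8.330 × 10⁻¹⁵) = 1.052 × 10⁻²⁰ kg·m/s.
λ = h/p = 6.626 × 10⁻³⁴ / 1.052 × 10⁻²⁰ = 6.30 × 10⁻¹⁴ m = 63.0 fm.

λ = 63.0 fm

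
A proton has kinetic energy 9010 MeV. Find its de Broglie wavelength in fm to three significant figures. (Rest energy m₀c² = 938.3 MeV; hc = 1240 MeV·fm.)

Total energy E = KE + m₀c² = 9010 + 938.3 = 9948.3 MeV.
(pc)² = E² − (m₀c²)² = (9948.3)² − (938.3)² = 9.809 × 10⁷ MeV², so pc = 9904 MeV.
λ = hc/(pc) = 1240 MeV·fm / 9904 MeV = 0.125 fm.

λ = 0.125 fm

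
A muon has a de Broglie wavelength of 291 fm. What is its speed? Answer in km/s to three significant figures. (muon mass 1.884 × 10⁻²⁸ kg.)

v = 1.21 × 10⁴ km/s

p = h/λ = 6.626 × 10⁻³⁴ / 2.910 × 10⁻¹³ = 2.277 × 10⁻²¹ kg·m/s.
v = p/m = 2.277 × 10⁻²¹ / 1.884 × 10⁻²⁸ = 1.21 × 10⁷ m/s = 1.21 × 10⁴ km/s.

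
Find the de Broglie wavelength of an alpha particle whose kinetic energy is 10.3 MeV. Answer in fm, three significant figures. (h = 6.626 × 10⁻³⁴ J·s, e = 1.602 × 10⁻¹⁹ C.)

KE = 10.3 MeV = 1.650 × 10⁻¹² J.
p = √(2mKE) = √(2 × 6.645 × 10⁻²⁷ × 1.650 × 10⁻¹²) = 1.481 × 10⁻¹⁹ kg·m/s.
λ = h/p = 6.626 × 10⁻³⁴ / 1.481 × 10⁻¹⁹ = 4.47 × 10⁻¹⁵ m = 4.47 fm.

λ = 4.47 fm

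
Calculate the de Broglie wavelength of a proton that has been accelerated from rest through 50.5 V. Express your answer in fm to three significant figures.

λ = 4030 fm

KE = eV = 1.602 × 10⁻¹⁹ × 50.50 = 8.090 × 10⁻¹⁸ J.
p = √(2mKE) = √(2 × 1.673 × 10⁻²⁷ × 8.090 × 10⁻¹⁸) = 1.645 × 10⁻²² kg·m/s.
λ = h/p = 6.626 × 10⁻³⁴ / 1.645 × 10⁻²² = 4.03 × 10⁻¹² m = 4030 fm.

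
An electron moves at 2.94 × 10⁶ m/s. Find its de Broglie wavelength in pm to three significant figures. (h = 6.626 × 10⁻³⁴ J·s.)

λ = 247 pm

p = mv = 9.109 × 10⁻³¹ × 2.94 × 10⁶ = 2.678 × 10⁻²⁴ kg·m/s.
λ = h/p = 6.626 × 10⁻³⁴ / 2.678 × 10⁻²⁴ = 2.47 × 10⁻¹⁰ m = 247 pm.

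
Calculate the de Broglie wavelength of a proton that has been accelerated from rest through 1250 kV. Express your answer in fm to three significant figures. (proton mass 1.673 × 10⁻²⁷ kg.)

λ = 25.6 fm

KE = eV = 1.602 × 10⁻¹⁹ × 1.250 × 10⁶ = 2.003 × 10⁻¹³ J.
p = √(2mKE) = √(2 × 1.673 × 10⁻²⁷ × 2.003 × 10⁻¹³) = 2.589 × 10⁻²⁰ kg·m/s.
λ = h/p = 6.626 × 10⁻³⁴ / 2.589 × 10⁻²⁰ = 2.56 × 10⁻¹⁴ m = 25.6 fm.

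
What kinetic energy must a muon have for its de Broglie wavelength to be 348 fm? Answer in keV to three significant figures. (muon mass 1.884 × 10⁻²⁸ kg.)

KE = 60.1 keV

p = h/λ = 6.626 × 10⁻³⁴ / 3.480 × 10⁻¹³ = 1.904 × 10⁻²¹ kg·m/s.
KE = p²/(2m) = (1.904 × 10⁻²¹)² / (2 × 1.884 × 10⁻²⁸) = 9.621 × 10⁻¹⁵ J = 60.1 keV.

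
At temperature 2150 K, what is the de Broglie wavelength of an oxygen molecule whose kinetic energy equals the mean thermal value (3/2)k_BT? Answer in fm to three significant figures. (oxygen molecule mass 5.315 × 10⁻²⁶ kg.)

KE = (3/2)k_BT = 1.5 × 1.381 × 10⁻²³ × 2150 = 4.454 × 10⁻²⁰ J.
p = √(2mKE) = √(2 × 5.315 × 10⁻²⁶ × 4.454 × 10⁻²⁰) = 6.881 × 10⁻²³ kg·m/s.
λ = h/p = 9.63 × 10⁻¹² m = 9630 fm.

λ = 9630 fm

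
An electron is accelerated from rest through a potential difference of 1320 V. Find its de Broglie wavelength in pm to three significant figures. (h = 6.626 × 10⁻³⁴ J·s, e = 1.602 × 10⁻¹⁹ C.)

KE = eV = 1.602 × 10⁻¹⁹ × 1320 = 2.115 × 10⁻¹⁶ J.
p = √(2mKE) = √(2 × 9.109 × 10⁻³¹ × 2.115 × 10⁻¹⁶) = 1.963 × 10⁻²³ kg·m/s.
λ = h/p = 6.626 × 10⁻³⁴ / 1.963 × 10⁻²³ = 3.38 × 10⁻¹¹ m = 33.8 pm.

λ = 33.8 pm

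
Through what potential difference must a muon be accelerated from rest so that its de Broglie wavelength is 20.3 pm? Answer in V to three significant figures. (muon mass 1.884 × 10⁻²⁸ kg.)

p = h/λ = 6.626 × 10⁻³⁴ / 2.030 × 10⁻¹¹ = 3.264 × 10⁻²³ kg·m/s.
KE = p²/(2m) = 2.827 × 10⁻¹⁸ J.
V = KE/e = 2.827 × 10⁻¹⁸ / (1.602 × 10⁻¹⁹) = 17.6 V.

V = 17.6 V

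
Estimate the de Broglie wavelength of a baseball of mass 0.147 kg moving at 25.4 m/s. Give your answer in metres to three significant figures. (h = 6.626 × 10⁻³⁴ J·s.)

λ = 1.77 × 10⁻³⁴ m

p = mv = 0.147 × 25.4 = 3.734 kg·m/s.
λ = h/p = 6.626 × 10⁻³⁴ / 3.734 = 1.77 × 10⁻³⁴ m.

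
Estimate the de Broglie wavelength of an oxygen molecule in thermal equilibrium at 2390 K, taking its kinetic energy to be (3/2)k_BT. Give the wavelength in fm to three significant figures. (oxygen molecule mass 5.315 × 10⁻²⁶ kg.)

λ = 9130 fm

KE = (3/2)k_BT = 1.5 × 1.381 × 10⁻²³ × 2390 = 4.951 × 10⁻²⁰ J.
p = √(2mKE) = √(2 × 5.315 × 10⁻²⁶ × 4.951 × 10⁻²⁰) = 7.255 × 10⁻²³ kg·m/s.
λ = h/p = 9.13 × 10⁻¹² m = 9130 fm.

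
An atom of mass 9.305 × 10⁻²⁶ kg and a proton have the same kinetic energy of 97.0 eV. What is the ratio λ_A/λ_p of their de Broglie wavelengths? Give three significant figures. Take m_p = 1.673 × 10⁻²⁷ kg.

At fixed KE, p = √(2mKE) so λ = h/p ∝ 1/√m.
λ_A/λ_p = √(m_p/m_A) = √(1.673 × 10⁻²⁷/9.305 × 10⁻²⁶) = √(0.01798) = 0.134.

λ_A/λ_p = 0.134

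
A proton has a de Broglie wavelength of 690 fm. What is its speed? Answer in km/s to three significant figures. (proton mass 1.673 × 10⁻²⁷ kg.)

p = h/λ = 6.626 × 10⁻³⁴ / 6.900 × 10⁻¹³ = 9.603 × 10⁻²² kg·m/s.
v = p/m = 9.603 × 10⁻²² / 1.673 × 10⁻²⁷ = 5.74 × 10⁵ m/s = 574 km/s.

v = 574 km/s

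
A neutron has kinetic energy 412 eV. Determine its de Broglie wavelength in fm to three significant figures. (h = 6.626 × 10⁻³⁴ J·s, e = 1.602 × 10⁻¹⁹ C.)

KE = 412 eV = 6.600 × 10⁻¹⁷ J.
p = √(2mKE) = √(2 × 1.675 × 10⁻²⁷ × 6.600 × 10⁻¹⁷) = 4.702 × 10⁻²² kg·m/s.
λ = h/p = 6.626 × 10⁻³⁴ / 4.702 × 10⁻²² = 1.41 × 10⁻¹² m = 1410 fm.

λ = 1410 fm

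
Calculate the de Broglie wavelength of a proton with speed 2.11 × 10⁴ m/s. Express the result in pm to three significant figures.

λ = 18.8 pm

p = mv = 1.673 × 10⁻²⁷ × 2.11 × 10⁴ = 3.530 × 10⁻²³ kg·m/s.
λ = h/p = 6.626 × 10⁻³⁴ / 3.530 × 10⁻²³ = 1.88 × 10⁻¹¹ m = 18.8 pm.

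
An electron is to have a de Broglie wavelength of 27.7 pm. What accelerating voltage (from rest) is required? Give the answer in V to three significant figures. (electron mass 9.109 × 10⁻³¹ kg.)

V = 1960 V

p = h/λ = 6.626 × 10⁻³⁴ / 2.770 × 10⁻¹¹ = 2.392 × 10⁻²³ kg·m/s.
KE = p²/(2m) = 3.141 × 10⁻¹⁶ J.
V = KE/e = 3.141 × 10⁻¹⁶ / (1.602 × 10⁻¹⁹) = 1960 V.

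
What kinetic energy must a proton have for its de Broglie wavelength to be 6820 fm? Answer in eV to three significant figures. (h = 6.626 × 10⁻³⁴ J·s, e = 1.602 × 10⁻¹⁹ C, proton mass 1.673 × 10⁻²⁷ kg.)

p = h/λ = 6.626 × 10⁻³⁴ / 6.820 × 10⁻¹² = 9.716 × 10⁻²³ kg·m/s.
KE = p²/(2m) = (9.716 × 10⁻²³)² / (2 × 1.673 × 10⁻²⁷) = 2.821 × 10⁻¹⁸ J = 17.6 eV.

KE = 17.6 eV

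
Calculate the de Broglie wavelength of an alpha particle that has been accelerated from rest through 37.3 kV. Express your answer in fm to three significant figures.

λ = 52.6 fm

KE = 2eV = 2 × 1.602 × 10⁻¹⁹ × 3.730 × 10⁴ = 1.195 × 10⁻¹⁴ J.
p = √(2mKE) = √(2 × 6.645 × 10⁻²⁷ × 1.195 × 10⁻¹⁴) = 1.260 × 10⁻²⁰ kg·m/s.
λ = h/p = 6.626 × 10⁻³⁴ / 1.260 × 10⁻²⁰ = 5.26 × 10⁻¹⁴ m = 52.6 fm.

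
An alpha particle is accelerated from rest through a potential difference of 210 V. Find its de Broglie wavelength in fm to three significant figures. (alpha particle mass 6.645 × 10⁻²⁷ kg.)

KE = 2eV = 2 × 1.602 × 10⁻¹⁹ × 210.0 = 6.728 × 10⁻¹⁷ J.
p = √(2mKE) = √(2 × 6.645 × 10⁻²⁷ × 6.728 × 10⁻¹⁷) = 9.456 × 10⁻²² kg·m/s.
λ = h/p = 6.626 × 10⁻³⁴ / 9.456 × 10⁻²² = 7.01 × 10⁻¹³ m = 701 fm.

λ = 701 fm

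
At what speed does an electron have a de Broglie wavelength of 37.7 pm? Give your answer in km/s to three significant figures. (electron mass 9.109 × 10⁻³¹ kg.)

p = h/λ = 6.626 × 10⁻³⁴ / 3.770 × 10⁻¹¹ = 1.758 × 10⁻²³ kg·m/s.
v = p/m = 1.758 × 10⁻²³ / 9.109 × 10⁻³¹ = 1.93 × 10⁷ m/s = 1.93 × 10⁴ km/s.

v = 1.93 × 10⁴ km/s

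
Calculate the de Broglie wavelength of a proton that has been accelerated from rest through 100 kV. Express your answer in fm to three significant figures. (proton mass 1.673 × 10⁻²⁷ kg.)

λ = 90.5 fm

KE = eV = 1.602 × 10⁻¹⁹ × 1.000 × 10⁵ = 1.602 × 10⁻¹⁴ J.
p = √(2mKE) = √(2 × 1.673 × 10⁻²⁷ × 1.602 × 10⁻¹⁴) = 7.321 × 10⁻²¹ kg·m/s.
λ = h/p = 6.626 × 10⁻³⁴ / 7.321 × 10⁻²¹ = 9.05 × 10⁻¹⁴ m = 90.5 fm.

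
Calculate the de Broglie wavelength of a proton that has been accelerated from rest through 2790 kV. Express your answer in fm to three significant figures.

KE = eV = 1.602 × 10⁻¹⁹ × 2.790 × 10⁶ = 4.470 × 10⁻¹³ J.
p = √(2mKE) = √(2 × 1.673 × 10⁻²⁷ × 4.470 × 10⁻¹³) = 3.867 × 10⁻²⁰ kg·m/s.
λ = h/p = 6.626 × 10⁻³⁴ / 3.867 × 10⁻²⁰ = 1.71 × 10⁻¹⁴ m = 17.1 fm.

λ = 17.1 fm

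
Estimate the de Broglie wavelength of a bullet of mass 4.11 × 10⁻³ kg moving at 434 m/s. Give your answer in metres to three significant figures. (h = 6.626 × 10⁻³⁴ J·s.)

λ = 3.71 × 10⁻³⁴ m

p = mv = 4.11 × 10⁻³ × 434 = 1.784 kg·m/s.
λ = h/p = 6.626 × 10⁻³⁴ / 1.784 = 3.71 × 10⁻³⁴ m.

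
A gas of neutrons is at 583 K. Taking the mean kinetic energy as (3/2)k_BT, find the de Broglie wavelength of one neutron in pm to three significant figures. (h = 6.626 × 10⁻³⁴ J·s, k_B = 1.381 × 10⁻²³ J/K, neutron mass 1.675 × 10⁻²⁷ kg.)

λ = 104 pm

KE = (3/2)k_BT = 1.5 × 1.381 × 10⁻²³ × 583 = 1.208 × 10⁻²⁰ J.
p = √(2mKE) = √(2 × 1.675 × 10⁻²⁷ × 1.208 × 10⁻²⁰) = 6.361 × 10⁻²⁴ kg·m/s.
λ = h/p = 1.04 × 10⁻¹⁰ m = 104 pm.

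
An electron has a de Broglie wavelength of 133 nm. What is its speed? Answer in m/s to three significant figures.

p = h/λ = 6.626 × 10⁻³⁴ / 1.330 × 10⁻⁷ = 4.982 × 10⁻²⁷ kg·m/s.
v = p/m = 4.982 × 10⁻²⁷ / 9.109 × 10⁻³¹ = 5.47 × 10³ m/s = 5470 m/s.

v = 5470 m/s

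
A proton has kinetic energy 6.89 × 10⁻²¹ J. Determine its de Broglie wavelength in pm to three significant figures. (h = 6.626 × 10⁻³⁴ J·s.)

p = √(2mKE) = √(2 × 1.673 × 10⁻²⁷ × 6.890 × 10⁻²¹) = 4.801 × 10⁻²⁴ kg·m/s.
λ = h/p = 6.626 × 10⁻³⁴ / 4.801 × 10⁻²⁴ = 1.38 × 10⁻¹⁰ m = 138 pm.

λ = 138 pm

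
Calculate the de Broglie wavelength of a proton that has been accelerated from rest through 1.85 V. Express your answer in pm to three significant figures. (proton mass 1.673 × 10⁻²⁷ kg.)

KE = eV = 1.602 × 10⁻¹⁹ × 1.850 = 2.964 × 10⁻¹⁹ J.
p = √(2mKE) = √(2 × 1.673 × 10⁻²⁷ × 2.964 × 10⁻¹⁹) = 3.149 × 10⁻²³ kg·m/s.
λ = h/p = 6.626 × 10⁻³⁴ / 3.149 × 10⁻²³ = 2.10 × 10⁻¹¹ m = 21.0 pm.

λ = 21.0 pm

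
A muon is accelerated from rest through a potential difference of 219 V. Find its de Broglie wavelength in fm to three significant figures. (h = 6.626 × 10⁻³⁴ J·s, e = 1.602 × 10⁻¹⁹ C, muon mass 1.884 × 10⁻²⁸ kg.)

λ = 5760 fm

KE = eV = 1.602 × 10⁻¹⁹ × 219.0 = 3.508 × 10⁻¹⁷ J.
p = √(2mKE) = √(2 × 1.884 × 10⁻²⁸ × 3.508 × 10⁻¹⁷) = 1.150 × 10⁻²² kg·m/s.
λ = h/p = 6.626 × 10⁻³⁴ / 1.150 × 10⁻²² = 5.76 × 10⁻¹² m = 5760 fm.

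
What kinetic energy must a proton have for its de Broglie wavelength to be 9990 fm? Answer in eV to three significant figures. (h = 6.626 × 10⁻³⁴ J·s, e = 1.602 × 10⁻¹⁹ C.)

KE = 8.21 eV

p = h/λ = 6.626 × 10⁻³⁴ / 9.990 × 10⁻¹² = 6.633 × 10⁻²³ kg·m/s.
KE = p²/(2m) = (6.633 × 10⁻²³)² / (2 × 1.673 × 10⁻²⁷) = 1.315 × 10⁻¹⁸ J = 8.21 eV.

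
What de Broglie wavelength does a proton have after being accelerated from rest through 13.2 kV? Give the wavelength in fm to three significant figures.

KE = eV = 1.602 × 10⁻¹⁹ × 1.320 × 10⁴ = 2.115 × 10⁻¹⁵ J.
p = √(2mKE) = √(2 × 1.673 × 10⁻²⁷ × 2.115 × 10⁻¹⁵) = 2.660 × 10⁻²¹ kg·m/s.
λ = h/p = 6.626 × 10⁻³⁴ / 2.660 × 10⁻²¹ = 2.49 × 10⁻¹³ m = 249 fm.

λ = 249 fm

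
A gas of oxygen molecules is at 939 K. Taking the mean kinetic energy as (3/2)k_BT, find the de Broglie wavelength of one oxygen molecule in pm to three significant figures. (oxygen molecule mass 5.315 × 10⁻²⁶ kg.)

KE = (3/2)k_BT = 1.5 × 1.381 × 10⁻²³ × 939 = 1.945 × 10⁻²⁰ J.
p = √(2mKE) = √(2 × 5.315 × 10⁻²⁶ × 1.945 × 10⁻²⁰) = 4.547 × 10⁻²³ kg·m/s.
λ = h/p = 1.46 × 10⁻¹¹ m = 14.6 pm.

λ = 14.6 pm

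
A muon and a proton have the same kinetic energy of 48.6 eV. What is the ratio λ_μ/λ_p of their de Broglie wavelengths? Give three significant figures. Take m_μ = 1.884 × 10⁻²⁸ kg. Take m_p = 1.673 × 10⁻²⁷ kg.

λ_μ/λ_p = 2.98

At fixed KE, p = √(2mKE) so λ = h/p ∝ 1/√m.
λ_μ/λ_p = √(m_p/m_μ) = √(1.673 × 10⁻²⁷/1.884 × 10⁻²⁸) = √(8.880) = 2.98.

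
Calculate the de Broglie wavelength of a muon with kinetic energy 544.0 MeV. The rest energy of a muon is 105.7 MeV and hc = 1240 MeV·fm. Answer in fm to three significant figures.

Total energy E = KE + m₀c² = 544.0 + 105.7 = 649.7 MeV.
(pc)² = E² − (m₀c²)² = (649.7)² − (105.7)² = 4.109 × 10⁵ MeV², so pc = 641.0 MeV.
λ = hc/(pc) = 1240 MeV·fm / 641.0 MeV = 1.93 fm.

λ = 1.93 fm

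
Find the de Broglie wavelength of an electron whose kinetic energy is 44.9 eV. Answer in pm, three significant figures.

KE = 44.9 eV = 7.193 × 10⁻¹⁸ J.
p = √(2mKE) = √(2 × 9.109 × 10⁻³¹ × 7.193 × 10⁻¹⁸) = 3.620 × 10⁻²⁴ kg·m/s.
λ = h/p = 6.626 × 10⁻³⁴ / 3.620 × 10⁻²⁴ = 1.83 × 10⁻¹⁰ m = 183 pm.

λ = 183 pm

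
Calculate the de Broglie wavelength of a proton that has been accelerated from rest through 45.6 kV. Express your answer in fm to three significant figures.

KE = eV = 1.602 × 10⁻¹⁹ × 4.560 × 10⁴ = 7.305 × 10⁻¹⁵ J.
p = √(2mKE) = √(2 × 1.673 × 10⁻²⁷ × 7.305 × 10⁻¹⁵) = 4.944 × 10⁻²¹ kg·m/s.
λ = h/p = 6.626 × 10⁻³⁴ / 4.944 × 10⁻²¹ = 1.34 × 10⁻¹³ m = 134 fm.

λ = 134 fm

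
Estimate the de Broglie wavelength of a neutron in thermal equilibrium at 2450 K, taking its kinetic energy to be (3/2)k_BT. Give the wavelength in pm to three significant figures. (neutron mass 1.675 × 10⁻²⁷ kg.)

KE = (3/2)k_BT = 1.5 × 1.381 × 10⁻²³ × 2450 = 5.075 × 10⁻²⁰ J.
p = √(2mKE) = √(2 × 1.675 × 10⁻²⁷ × 5.075 × 10⁻²⁰) = 1.304 × 10⁻²³ kg·m/s.
λ = h/p = 5.08 × 10⁻¹¹ m = 50.8 pm.

λ = 50.8 pm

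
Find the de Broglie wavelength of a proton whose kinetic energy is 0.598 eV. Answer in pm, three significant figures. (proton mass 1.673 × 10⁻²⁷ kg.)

λ = 37.0 pm

KE = 0.598 eV = 9.580 × 10⁻²⁰ J.
p = √(2mKE) = √(2 × 1.673 × 10⁻²⁷ × 9.580 × 10⁻²⁰) = 1.790 × 10⁻²³ kg·m/s.
λ = h/p = 6.626 × 10⁻³⁴ / 1.790 × 10⁻²³ = 3.70 × 10⁻¹¹ m = 37.0 pm.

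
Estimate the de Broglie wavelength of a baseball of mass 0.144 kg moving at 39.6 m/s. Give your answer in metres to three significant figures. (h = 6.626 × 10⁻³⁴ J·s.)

λ = 1.16 × 10⁻³⁴ m

p = mv = 0.144 × 39.6 = 5.702 kg·m/s.
λ = h/p = 6.626 × 10⁻³⁴ / 5.702 = 1.16 × 10⁻³⁴ m.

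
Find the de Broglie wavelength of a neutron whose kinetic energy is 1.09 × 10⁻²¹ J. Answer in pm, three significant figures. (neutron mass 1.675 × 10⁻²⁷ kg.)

p = √(2mKE) = √(2 × 1.675 × 10⁻²⁷ × 1.090 × 10⁻²¹) = 1.911 × 10⁻²⁴ kg·m/s.
λ = h/p = 6.626 × 10⁻³⁴ / 1.911 × 10⁻²⁴ = 3.47 × 10⁻¹⁰ m = 347 pm.

λ = 347 pm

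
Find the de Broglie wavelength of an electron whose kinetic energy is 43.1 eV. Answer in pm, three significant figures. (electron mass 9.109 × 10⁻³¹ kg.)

λ = 187 pm

KE = 43.1 eV = 6.905 × 10⁻¹⁸ J.
p = √(2mKE) = √(2 × 9.109 × 10⁻³¹ × 6.905 × 10⁻¹⁸) = 3.547 × 10⁻²⁴ kg·m/s.
λ = h/p = 6.626 × 10⁻³⁴ / 3.547 × 10⁻²⁴ = 1.87 × 10⁻¹⁰ m = 187 pm.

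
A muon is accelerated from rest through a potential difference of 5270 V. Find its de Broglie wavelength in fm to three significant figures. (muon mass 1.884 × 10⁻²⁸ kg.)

λ = 1170 fm

KE = eV = 1.602 × 10⁻¹⁹ × 5270 = 8.443 × 10⁻¹⁶ J.
p = √(2mKE) = √(2 × 1.884 × 10⁻²⁸ × 8.443 × 10⁻¹⁶) = 5.640 × 10⁻²² kg·m/s.
λ = h/p = 6.626 × 10⁻³⁴ / 5.640 × 10⁻²² = 1.17 × 10⁻¹² m = 1170 fm.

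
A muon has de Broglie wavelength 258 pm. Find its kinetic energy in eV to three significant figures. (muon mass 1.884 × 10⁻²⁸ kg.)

KE = 0.109 eV

p = h/λ = 6.626 × 10⁻³⁴ / 2.580 × 10⁻¹⁰ = 2.568 × 10⁻²⁴ kg·m/s.
KE = p²/(2m) = (2.568 × 10⁻²⁴)² / (2 × 1.884 × 10⁻²⁸) = 1.750 × 10⁻²⁰ J = 0.109 eV.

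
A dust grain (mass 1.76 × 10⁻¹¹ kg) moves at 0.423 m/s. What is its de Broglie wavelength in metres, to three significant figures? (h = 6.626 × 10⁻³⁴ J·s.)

p = mv = 1.76 × 10⁻¹¹ × 0.423 = 7.445 × 10⁻¹² kg·m/s.
λ = h/p = 6.626 × 10⁻³⁴ / 7.445 × 10⁻¹² = 8.90 × 10⁻²³ m.

λ = 8.90 × 10⁻²³ m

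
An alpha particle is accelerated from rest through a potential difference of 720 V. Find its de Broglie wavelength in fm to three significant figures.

KE = 2eV = 2 × 1.602 × 10⁻¹⁹ × 720.0 = 2.307 × 10⁻¹⁶ J.
p = √(2mKE) = √(2 × 6.645 × 10⁻²⁷ × 2.307 × 10⁻¹⁶) = 1.751 × 10⁻²¹ kg·m/s.
λ = h/p = 6.626 × 10⁻³⁴ / 1.751 × 10⁻²¹ = 3.78 × 10⁻¹³ m = 378 fm.

λ = 378 fm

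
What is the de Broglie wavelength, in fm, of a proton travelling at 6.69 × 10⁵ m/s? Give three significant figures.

p = mv = 1.673 × 10⁻²⁷ × 6.69 × 10⁵ = 1.119 × 10⁻²¹ kg·m/s.
λ = h/p = 6.626 × 10⁻³⁴ / 1.119 × 10⁻²¹ = 5.92 × 10⁻¹³ m = 592 fm.

λ = 592 fm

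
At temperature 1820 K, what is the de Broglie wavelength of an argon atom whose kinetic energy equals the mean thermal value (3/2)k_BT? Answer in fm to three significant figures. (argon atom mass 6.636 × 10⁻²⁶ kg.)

KE = (3/2)k_BT = 1.5 × 1.381 × 10⁻²³ × 1820 = 3.770 × 10⁻²⁰ J.
p = √(2mKE) = √(2 × 6.636 × 10⁻²⁶ × 3.770 × 10⁻²⁰) = 7.074 × 10⁻²³ kg·m/s.
λ = h/p = 9.37 × 10⁻¹² m = 9370 fm.

λ = 9370 fm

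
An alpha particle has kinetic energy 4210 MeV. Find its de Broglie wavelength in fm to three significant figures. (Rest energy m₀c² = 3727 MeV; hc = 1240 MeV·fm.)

Total energy E = KE + m₀c² = 4210 + 3727 = 7937 MeV.
(pc)² = E² − (m₀c²)² = (7937)² − (3727)² = 4.911 × 10⁷ MeV², so pc = 7008 MeV.
λ = hc/(pc) = 1240 MeV·fm / 7008 MeV = 0.177 fm.

λ = 0.177 fm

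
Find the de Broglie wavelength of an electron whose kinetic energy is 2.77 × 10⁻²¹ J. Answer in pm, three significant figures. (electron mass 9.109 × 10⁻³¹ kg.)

p = √(2mKE) = √(2 × 9.109 × 10⁻³¹ × 2.770 × 10⁻²¹) = 7.104 × 10⁻²⁶ kg·m/s.
λ = h/p = 6.626 × 10⁻³⁴ / 7.104 × 10⁻²⁶ = 9.33 × 10⁻⁹ m = 9330 pm.

λ = 9330 pm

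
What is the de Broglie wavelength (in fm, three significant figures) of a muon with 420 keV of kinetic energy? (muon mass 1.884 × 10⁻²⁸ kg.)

λ = 132 fm

KE = 420 keV = 6.728 × 10⁻¹⁴ J.
p = √(2mKE) = √(2 × 1.884 × 10⁻²⁸ × 6.728 × 10⁻¹⁴) = 5.035 × 10⁻²¹ kg·m/s.
λ = h/p = 6.626 × 10⁻³⁴ / 5.035 × 10⁻²¹ = 1.32 × 10⁻¹³ m = 132 fm.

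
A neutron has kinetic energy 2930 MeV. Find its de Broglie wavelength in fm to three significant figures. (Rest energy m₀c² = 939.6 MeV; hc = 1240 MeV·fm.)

Total energy E = KE + m₀c² = 2930 + 939.6 = 3869.6 MeV.
(pc)² = E² − (m₀c²)² = (3869.6)² − (939.6)² = 1.409 × 10⁷ MeV², so pc = 3754 MeV.
λ = hc/(pc) = 1240 MeV·fm / 3754 MeV = 0.330 fm.

λ = 0.330 fm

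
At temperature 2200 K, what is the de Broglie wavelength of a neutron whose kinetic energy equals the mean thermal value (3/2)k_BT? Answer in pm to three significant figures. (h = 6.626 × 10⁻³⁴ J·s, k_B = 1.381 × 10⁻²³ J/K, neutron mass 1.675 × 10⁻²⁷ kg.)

λ = 53.6 pm

KE = (3/2)k_BT = 1.5 × 1.381 × 10⁻²³ × 2200 = 4.557 × 10⁻²⁰ J.
p = √(2mKE) = √(2 × 1.675 × 10⁻²⁷ × 4.557 × 10⁻²⁰) = 1.236 × 10⁻²³ kg·m/s.
λ = h/p = 5.36 × 10⁻¹¹ m = 53.6 pm.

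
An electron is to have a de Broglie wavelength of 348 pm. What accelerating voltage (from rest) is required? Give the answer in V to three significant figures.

p = h/λ = 6.626 × 10⁻³⁴ / 3.480 × 10⁻¹⁰ = 1.904 × 10⁻²⁴ kg·m/s.
KE = p²/(2m) = 1.990 × 10⁻¹⁸ J.
V = KE/e = 1.990 × 10⁻¹⁸ / (1.602 × 10⁻¹⁹) = 12.4 V.

V = 12.4 V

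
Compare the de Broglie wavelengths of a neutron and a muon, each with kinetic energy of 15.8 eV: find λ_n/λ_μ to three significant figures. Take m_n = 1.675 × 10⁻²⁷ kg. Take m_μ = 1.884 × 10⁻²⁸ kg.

At fixed KE, p = √(2mKE) so λ = h/p ∝ 1/√m.
λ_n/λ_μ = √(m_μ/m_n) = √(1.884 × 10⁻²⁸/1.675 × 10⁻²⁷) = √(0.1125) = 0.335.

λ_n/λ_μ = 0.335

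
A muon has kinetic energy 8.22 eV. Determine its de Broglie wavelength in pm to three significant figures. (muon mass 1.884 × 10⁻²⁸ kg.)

λ = 29.7 pm

KE = 8.22 eV = 1.317 × 10⁻¹⁸ J.
p = √(2mKE) = √(2 × 1.884 × 10⁻²⁸ × 1.317 × 10⁻¹⁸) = 2.228 × 10⁻²³ kg·m/s.
λ = h/p = 6.626 × 10⁻³⁴ / 2.228 × 10⁻²³ = 2.97 × 10⁻¹¹ m = 29.7 pm.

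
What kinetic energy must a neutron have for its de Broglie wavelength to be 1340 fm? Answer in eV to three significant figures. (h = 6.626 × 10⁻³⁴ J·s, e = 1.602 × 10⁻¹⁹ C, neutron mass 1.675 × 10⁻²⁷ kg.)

KE = 456 eV

p = h/λ = 6.626 × 10⁻³⁴ / 1.340 × 10⁻¹² = 4.945 × 10⁻²² kg·m/s.
KE = p²/(2m) = (4.945 × 10⁻²²)² / (2 × 1.675 × 10⁻²⁷) = 7.299 × 10⁻¹⁷ J = 456 eV.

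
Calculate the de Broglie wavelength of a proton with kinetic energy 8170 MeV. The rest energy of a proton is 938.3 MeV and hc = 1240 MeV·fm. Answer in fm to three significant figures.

λ = 0.137 fm

Total energy E = KE + m₀c² = 8170 + 938.3 = 9108.3 MeV.
(pc)² = E² − (m₀c²)² = (9108.3)² − (938.3)² = 8.208 × 10⁷ MeV², so pc = 9060 MeV.
λ = hc/(pc) = 1240 MeV·fm / 9060 MeV = 0.137 fm.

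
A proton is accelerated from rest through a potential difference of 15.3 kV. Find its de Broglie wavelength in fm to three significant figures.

λ = 231 fm

KE = eV = 1.602 × 10⁻¹⁹ × 1.530 × 10⁴ = 2.451 × 10⁻¹⁵ J.
p = √(2mKE) = √(2 × 1.673 × 10⁻²⁷ × 2.451 × 10⁻¹⁵) = 2.864 × 10⁻²¹ kg·m/s.
λ = h/p = 6.626 × 10⁻³⁴ / 2.864 × 10⁻²¹ = 2.31 × 10⁻¹³ m = 231 fm.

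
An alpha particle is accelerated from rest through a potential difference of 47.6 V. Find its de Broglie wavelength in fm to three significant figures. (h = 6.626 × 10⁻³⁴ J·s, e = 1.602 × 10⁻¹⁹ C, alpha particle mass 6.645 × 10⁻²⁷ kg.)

KE = 2eV = 2 × 1.602 × 10⁻¹⁹ × 47.60 = 1.525 × 10⁻¹⁷ J.
p = √(2mKE) = √(2 × 6.645 × 10⁻²⁷ × 1.525 × 10⁻¹⁷) = 4.502 × 10⁻²² kg·m/s.
λ = h/p = 6.626 × 10⁻³⁴ / 4.502 × 10⁻²² = 1.47 × 10⁻¹² m = 1470 fm.

λ = 1470 fm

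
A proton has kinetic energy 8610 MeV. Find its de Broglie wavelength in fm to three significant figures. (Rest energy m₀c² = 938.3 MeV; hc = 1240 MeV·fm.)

Total energy E = KE + m₀c² = 8610 + 938.3 = 9548.3 MeV.
(pc)² = E² − (m₀c²)² = (9548.3)² − (938.3)² = 9.029 × 10⁷ MeV², so pc = 9502 MeV.
λ = hc/(pc) = 1240 MeV·fm / 9502 MeV = 0.130 fm.

λ = 0.130 fm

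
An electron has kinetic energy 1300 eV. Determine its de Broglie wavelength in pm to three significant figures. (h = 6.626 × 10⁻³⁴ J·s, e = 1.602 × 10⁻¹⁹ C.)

λ = 34.0 pm

KE = 1300 eV = 2.083 × 10⁻¹⁶ J.
p = √(2mKE) = √(2 × 9.109 × 10⁻³¹ × 2.083 × 10⁻¹⁶) = 1.948 × 10⁻²³ kg·m/s.
λ = h/p = 6.626 × 10⁻³⁴ / 1.948 × 10⁻²³ = 3.40 × 10⁻¹¹ m = 34.0 pm.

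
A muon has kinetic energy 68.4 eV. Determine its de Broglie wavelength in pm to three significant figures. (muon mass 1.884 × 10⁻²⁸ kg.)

KE = 68.4 eV = 1.096 × 10⁻¹⁷ J.
p = √(2mKE) = √(2 × 1.884 × 10⁻²⁸ × 1.096 × 10⁻¹⁷) = 6.426 × 10⁻²³ kg·m/s.
λ = h/p = 6.626 × 10⁻³⁴ / 6.426 × 10⁻²³ = 1.03 × 10⁻¹¹ m = 10.3 pm.

λ = 10.3 pm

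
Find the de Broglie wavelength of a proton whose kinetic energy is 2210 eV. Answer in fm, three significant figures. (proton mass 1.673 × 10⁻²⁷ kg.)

λ = 609 fm

KE = 2210 eV = 3.540 × 10⁻¹⁶ J.
p = √(2mKE) = √(2 × 1.673 × 10⁻²⁷ × 3.540 × 10⁻¹⁶) = 1.088 × 10⁻²¹ kg·m/s.
λ = h/p = 6.626 × 10⁻³⁴ / 1.088 × 10⁻²¹ = 6.09 × 10⁻¹³ m = 609 fm.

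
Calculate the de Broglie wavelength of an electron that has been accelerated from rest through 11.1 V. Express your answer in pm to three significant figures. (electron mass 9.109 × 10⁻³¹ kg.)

λ = 368 pm

KE = eV = 1.602 × 10⁻¹⁹ × 11.10 = 1.778 × 10⁻¹⁸ J.
p = √(2mKE) = √(2 × 9.109 × 10⁻³¹ × 1.778 × 10⁻¹⁸) = 1.800 × 10⁻²⁴ kg·m/s.
λ = h/p = 6.626 × 10⁻³⁴ / 1.800 × 10⁻²⁴ = 3.68 × 10⁻¹⁰ m = 368 pm.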